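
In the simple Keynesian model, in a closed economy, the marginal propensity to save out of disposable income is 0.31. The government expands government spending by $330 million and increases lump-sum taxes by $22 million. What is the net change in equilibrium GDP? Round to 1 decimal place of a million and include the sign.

+$1,015.5 million

MPC = 1 − MPS = 1 − 0.31 = 0.69.
Expenditure multiplier = 1/(1 − MPC) = 1/(1 − 0.69) = 1/0.31 ≈ 3.226.
ΔG contributes k·ΔG = (+$330 million) / 0.31 ≈ +$1,064.5 million.
ΔT of +$22 million changes first-round spending by −c·ΔT = −$15.18 million, contributing k·(−c·ΔT) = (−$15.18 million) / 0.31 ≈ −$49 million.
Net ΔY = k(ΔG − c·ΔT) = (+$314.82 million) / 0.31 ≈ +$1,015.5 million.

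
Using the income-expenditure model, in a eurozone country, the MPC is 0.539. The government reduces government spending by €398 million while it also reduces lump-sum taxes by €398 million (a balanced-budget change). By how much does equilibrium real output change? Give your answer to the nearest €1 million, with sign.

−€398 million

Expenditure multiplier = 1/(1 − MPC) = 1/(1 − 0.539) = 1/0.461 ≈ 2.169.
ΔG contributes k·ΔG = (−€398 million) / 0.461 ≈ −€863.3 million.
ΔT of −€398 million changes first-round spending by −c·ΔT = +€214.522 million, contributing k·(−c·ΔT) = (+€214.522 million) / 0.461 ≈ +€465.3 million.
With ΔG = ΔT and no other leakages, the balanced-budget multiplier is 1, so ΔY = ΔG = −€398 million.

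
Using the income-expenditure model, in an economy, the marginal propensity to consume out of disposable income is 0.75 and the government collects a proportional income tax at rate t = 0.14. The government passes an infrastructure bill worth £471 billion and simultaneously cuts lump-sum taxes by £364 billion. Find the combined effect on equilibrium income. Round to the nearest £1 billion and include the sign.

+£2,096 billion

Expenditure multiplier = 1/(1 − c(1−t)) = 1/(1 − 0.75×0.86) = 1/0.355 ≈ 2.817.
ΔG contributes k·ΔG = (+£471 billion) / 0.355 ≈ +£1,326.8 billion.
ΔT of −£364 billion changes first-round spending by −c·ΔT = +£273 billion, contributing k·(−c·ΔT) = (+£273 billion) / 0.355 ≈ +£769 billion.
Net ΔY = k(ΔG − c·ΔT) = (+£744 billion) / 0.355 ≈ +£2,096 billion.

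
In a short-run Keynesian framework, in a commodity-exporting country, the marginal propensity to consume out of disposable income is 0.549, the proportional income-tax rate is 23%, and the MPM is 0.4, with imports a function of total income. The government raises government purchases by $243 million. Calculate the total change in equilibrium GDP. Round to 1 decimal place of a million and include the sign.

Spending multiplier = 1/(1 − c(1−t) + m) = 1/(1 − 0.549×0.77 + 0.4) = 1/0.97727 ≈ 1.023.
ΔY = k × ΔG = (+$243 million) / 0.97727 ≈ +$248.7 million.

+$248.7 million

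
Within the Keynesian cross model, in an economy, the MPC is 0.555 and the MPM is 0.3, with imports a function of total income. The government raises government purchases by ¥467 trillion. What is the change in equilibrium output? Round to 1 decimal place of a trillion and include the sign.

+¥626.8 trillion

Government-spending multiplier = 1/(1 − c + m) = 1/(1 − 0.555 + 0.3) = 1/0.745 ≈ 1.342.
ΔY = k × ΔG = (+¥467 trillion) / 0.745 ≈ +¥626.8 trillion.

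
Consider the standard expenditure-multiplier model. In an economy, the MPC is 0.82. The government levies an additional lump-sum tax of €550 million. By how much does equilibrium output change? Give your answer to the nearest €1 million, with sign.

−€2,506 million

A lump-sum tax change of +€550 million shifts disposable income by −€550 million; first-round consumption changes by −c × ΔT = −0.82 × (+€550 million) = −€451 million.
Expenditure multiplier = 1/(1 − MPC) = 1/(1 − 0.82) = 1/0.18 ≈ 5.556.
The tax multiplier is −c × k ≈ −4.556, so ΔY = k × (−c·ΔT) = (−€451 million) / 0.18 ≈ −€2,506 million.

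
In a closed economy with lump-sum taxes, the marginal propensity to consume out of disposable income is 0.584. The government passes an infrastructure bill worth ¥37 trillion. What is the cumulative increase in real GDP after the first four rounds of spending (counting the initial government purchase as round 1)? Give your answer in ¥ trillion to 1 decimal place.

¥78.6 trillion

Round 1 adds ΔG = ¥37 trillion; each later round is MPC = 0.584 times the previous.
After 4 rounds: 37 + 21.608 + 12.619072 + 7.369538048 = ΔG·(1 − c^4)/(1 − c) = 37 × (1 − 0.116319195136)/0.416 ≈ ¥78.6 trillion.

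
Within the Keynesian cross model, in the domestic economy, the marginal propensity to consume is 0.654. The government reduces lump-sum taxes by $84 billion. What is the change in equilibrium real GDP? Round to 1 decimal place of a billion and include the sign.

+$158.8 billion

A lump-sum tax change of −$84 billion shifts disposable income by +$84 billion; first-round consumption changes by −c × ΔT = −0.654 × (−$84 billion) = +$54.936 billion.
Expenditure multiplier = 1/(1 − MPC) = 1/(1 − 0.654) = 1/0.346 ≈ 2.89.
The tax multiplier is −c × k ≈ −1.89, so ΔY = k × (−c·ΔT) = (+$54.936 billion) / 0.346 ≈ +$158.8 billion.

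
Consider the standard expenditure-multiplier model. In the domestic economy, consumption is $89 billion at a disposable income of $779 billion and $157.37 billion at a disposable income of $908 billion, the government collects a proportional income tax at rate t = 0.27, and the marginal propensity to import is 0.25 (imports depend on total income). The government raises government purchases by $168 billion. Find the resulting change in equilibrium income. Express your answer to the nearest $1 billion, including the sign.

MPC = ΔC/ΔYd = (157.37 − 89)/(908 − 779) = 68.37/129 = 0.53.
Spending multiplier = 1/(1 − c(1−t) + m) = 1/(1 − 0.53×0.73 + 0.25) = 1/0.8631 ≈ 1.159.
ΔY = k × ΔG = (+$168 billion) / 0.8631 ≈ +$195 billion.

+$195 billion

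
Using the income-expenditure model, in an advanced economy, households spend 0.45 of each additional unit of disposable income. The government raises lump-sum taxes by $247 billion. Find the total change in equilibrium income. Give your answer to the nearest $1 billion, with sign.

−$202 billion

A lump-sum tax change of +$247 billion shifts disposable income by −$247 billion; first-round consumption changes by −c × ΔT = −0.45 × (+$247 billion) = −$111.15 billion.
Expenditure multiplier = 1/(1 − MPC) = 1/(1 − 0.45) = 1/0.55 ≈ 1.818.
The tax multiplier is −c × k ≈ −0.818, so ΔY = k × (−c·ΔT) = (−$111.15 billion) / 0.55 ≈ −$202 billion.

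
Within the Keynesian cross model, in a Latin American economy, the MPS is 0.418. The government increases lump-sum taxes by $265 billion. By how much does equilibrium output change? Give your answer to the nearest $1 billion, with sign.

−$369 billion

MPC = 1 − MPS = 1 − 0.418 = 0.582.
A lump-sum tax change of +$265 billion shifts disposable income by −$265 billion; first-round consumption changes by −c × ΔT = −0.582 × (+$265 billion) = −$154.23 billion.
Expenditure multiplier = 1/(1 − MPC) = 1/(1 − 0.582) = 1/0.418 ≈ 2.392.
The tax multiplier is −c × k ≈ −1.392, so ΔY = k × (−c·ΔT) = (−$154.23 billion) / 0.418 ≈ −$369 billion.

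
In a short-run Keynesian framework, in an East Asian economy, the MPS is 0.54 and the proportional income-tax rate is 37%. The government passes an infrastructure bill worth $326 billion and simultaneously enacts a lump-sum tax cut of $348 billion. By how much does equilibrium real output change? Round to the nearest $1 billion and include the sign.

MPC = 1 − MPS = 1 − 0.54 = 0.46.
Expenditure multiplier = 1/(1 − c(1−t)) = 1/(1 − 0.46×0.63) = 1/0.7102 ≈ 1.408.
ΔG contributes k·ΔG = (+$326 billion) / 0.7102 ≈ +$459 billion.
ΔT of −$348 billion changes first-round spending by −c·ΔT = +$160.08 billion, contributing k·(−c·ΔT) = (+$160.08 billion) / 0.7102 ≈ +$225.4 billion.
Net ΔY = k(ΔG − c·ΔT) = (+$486.08 billion) / 0.7102 ≈ +$684 billion.

+$684 billion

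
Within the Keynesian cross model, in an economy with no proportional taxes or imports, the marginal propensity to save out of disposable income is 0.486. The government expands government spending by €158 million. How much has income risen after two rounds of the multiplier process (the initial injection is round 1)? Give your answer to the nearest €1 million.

MPC = 1 − MPS = 1 − 0.486 = 0.514.
Round 1 adds ΔG = €158 million; each later round is MPC = 0.514 times the previous.
After 2 rounds: 158 + 81.212 = ΔG·(1 − c^2)/(1 − c) = 158 × (1 − 0.264196)/0.486 ≈ €239 million.

€239 million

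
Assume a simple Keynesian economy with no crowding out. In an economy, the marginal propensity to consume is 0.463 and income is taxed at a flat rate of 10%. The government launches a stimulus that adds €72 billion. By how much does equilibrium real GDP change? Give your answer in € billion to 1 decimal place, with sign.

+€123.4 billion

Expenditure multiplier = 1/(1 − c(1−t)) = 1/(1 − 0.463×0.9) = 1/0.5833 ≈ 1.714.
ΔY = k × ΔG = (+€72 billion) / 0.5833 ≈ +€123.4 billion.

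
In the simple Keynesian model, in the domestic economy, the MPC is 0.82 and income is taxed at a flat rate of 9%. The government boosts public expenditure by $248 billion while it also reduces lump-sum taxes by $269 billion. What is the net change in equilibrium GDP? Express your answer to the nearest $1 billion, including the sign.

+$1,846 billion

Expenditure multiplier = 1/(1 − c(1−t)) = 1/(1 − 0.82×0.91) = 1/0.2538 ≈ 3.94.
ΔG contributes k·ΔG = (+$248 billion) / 0.2538 ≈ +$977.1 billion.
ΔT of −$269 billion changes first-round spending by −c·ΔT = +$220.58 billion, contributing k·(−c·ΔT) = (+$220.58 billion) / 0.2538 ≈ +$869.1 billion.
Net ΔY = k(ΔG − c·ΔT) = (+$468.58 billion) / 0.2538 ≈ +$1,846 billion.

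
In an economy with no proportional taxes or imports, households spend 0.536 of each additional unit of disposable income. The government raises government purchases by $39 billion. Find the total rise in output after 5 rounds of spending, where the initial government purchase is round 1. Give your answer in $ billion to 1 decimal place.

$80.3 billion

Round 1 adds ΔG = $39 billion; each later round is MPC = 0.536 times the previous.
After 5 rounds: 39 + 20.904 + 11.204544 + 6.005635584 + 3.219020673024 = ΔG·(1 − c^5)/(1 − c) = 39 × (1 − 0.044240899506176)/0.464 ≈ $80.3 billion.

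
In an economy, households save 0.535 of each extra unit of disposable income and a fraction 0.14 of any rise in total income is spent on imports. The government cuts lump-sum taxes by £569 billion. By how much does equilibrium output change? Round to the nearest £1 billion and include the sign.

MPC = 1 − MPS = 1 − 0.535 = 0.465.
A lump-sum tax change of −£569 billion shifts disposable income by +£569 billion; first-round consumption changes by −c × ΔT = −0.465 × (−£569 billion) = +£264.585 billion.
Expenditure multiplier = 1/(1 − c + m) = 1/(1 − 0.465 + 0.14) = 1/0.675 ≈ 1.481.
The tax multiplier is −c × k ≈ −0.689, so ΔY = k × (−c·ΔT) = (+£264.585 billion) / 0.675 ≈ +£392 billion.

+£392 billion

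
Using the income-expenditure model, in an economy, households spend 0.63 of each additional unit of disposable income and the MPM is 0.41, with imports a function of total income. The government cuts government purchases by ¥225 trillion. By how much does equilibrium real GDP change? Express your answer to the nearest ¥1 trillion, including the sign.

Government-spending multiplier = 1/(1 − c + m) = 1/(1 − 0.63 + 0.41) = 1/0.78 ≈ 1.282.
ΔY = k × ΔG = (−¥225 trillion) / 0.78 ≈ −¥288 trillion.

−¥288 trillion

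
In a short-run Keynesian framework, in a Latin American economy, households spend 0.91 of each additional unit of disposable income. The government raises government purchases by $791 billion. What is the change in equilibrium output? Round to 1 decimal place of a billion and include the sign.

Spending multiplier = 1/(1 − MPC) = 1/(1 − 0.91) = 1/0.09 ≈ 11.111.
ΔY = k × ΔG = (+$791 billion) / 0.09 ≈ +$8,788.9 billion.

+$8,788.9 billion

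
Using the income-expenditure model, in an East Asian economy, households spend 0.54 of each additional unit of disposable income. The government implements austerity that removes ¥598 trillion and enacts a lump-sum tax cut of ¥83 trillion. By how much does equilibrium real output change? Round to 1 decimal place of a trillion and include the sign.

Expenditure multiplier = 1/(1 − MPC) = 1/(1 − 0.54) = 1/0.46 ≈ 2.174.
ΔG contributes k·ΔG = (−¥598 trillion) / 0.46 = −¥1,300 trillion.
ΔT of −¥83 trillion changes first-round spending by −c·ΔT = +¥44.82 trillion, contributing k·(−c·ΔT) = (+¥44.82 trillion) / 0.46 ≈ +¥97.4 trillion.
Net ΔY = k(ΔG − c·ΔT) = (−¥553.18 trillion) / 0.46 ≈ −¥1,202.6 trillion.

−¥1,202.6 trillion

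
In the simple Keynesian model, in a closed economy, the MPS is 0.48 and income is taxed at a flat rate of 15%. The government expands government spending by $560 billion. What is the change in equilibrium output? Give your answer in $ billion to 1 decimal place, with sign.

MPC = 1 − MPS = 1 − 0.48 = 0.52.
Government-spending multiplier = 1/(1 − c(1−t)) = 1/(1 − 0.52×0.85) = 1/0.558 ≈ 1.792.
ΔY = k × ΔG = (+$560 billion) / 0.558 ≈ +$1,003.6 billion.

+$1,003.6 billion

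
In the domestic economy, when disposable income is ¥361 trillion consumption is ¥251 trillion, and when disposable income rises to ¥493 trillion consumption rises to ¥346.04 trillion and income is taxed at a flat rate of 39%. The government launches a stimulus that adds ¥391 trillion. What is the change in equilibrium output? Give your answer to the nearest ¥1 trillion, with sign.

MPC = ΔC/ΔYd = (346.04 − 251)/(493 − 361) = 95.04/132 = 0.72.
Expenditure multiplier = 1/(1 − c(1−t)) = 1/(1 − 0.72×0.61) = 1/0.5608 ≈ 1.783.
ΔY = k × ΔG = (+¥391 trillion) / 0.5608 ≈ +¥697 trillion.

+¥697 trillion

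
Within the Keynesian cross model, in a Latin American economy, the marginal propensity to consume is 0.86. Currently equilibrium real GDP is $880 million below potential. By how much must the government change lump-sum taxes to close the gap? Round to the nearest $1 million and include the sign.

Spending multiplier = 1/(1 − MPC) = 1/(1 − 0.86) = 1/0.14 ≈ 7.143.
Tax multiplier = −c·k = −0.86/0.14 ≈ −6.143. Need ΔY = +$880 million, so ΔT = ΔY/(−c·k) = −(+$880 million) × 0.14 / 0.86 ≈ −$143 million.
The government should cut lump-sum taxes by $143 million.

−$143 million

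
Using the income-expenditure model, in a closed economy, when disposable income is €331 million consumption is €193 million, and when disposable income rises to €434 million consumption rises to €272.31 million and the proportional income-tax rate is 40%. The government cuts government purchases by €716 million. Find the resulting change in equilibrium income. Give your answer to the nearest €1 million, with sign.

−€1,331 million

MPC = ΔC/ΔYd = (272.31 − 193)/(434 − 331) = 79.31/103 = 0.77.
Expenditure multiplier = 1/(1 − c(1−t)) = 1/(1 − 0.77×0.6) = 1/0.538 ≈ 1.859.
ΔY = k × ΔG = (−€716 million) / 0.538 ≈ −€1,331 million.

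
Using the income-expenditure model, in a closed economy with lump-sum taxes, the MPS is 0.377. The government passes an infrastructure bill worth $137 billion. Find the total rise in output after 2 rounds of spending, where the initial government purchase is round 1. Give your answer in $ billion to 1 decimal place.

MPC = 1 − MPS = 1 − 0.377 = 0.623.
Round 1 adds ΔG = $137 billion; each later round is MPC = 0.623 times the previous.
After 2 rounds: 137 + 85.351 = ΔG·(1 − c^2)/(1 − c) = 137 × (1 − 0.388129)/0.377 ≈ $222.4 billion.

$222.4 billion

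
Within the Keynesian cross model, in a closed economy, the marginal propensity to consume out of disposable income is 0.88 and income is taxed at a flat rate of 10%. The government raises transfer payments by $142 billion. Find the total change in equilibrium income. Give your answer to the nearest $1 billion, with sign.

+$601 billion

The transfer change shifts disposable income by +$142 billion, so first-round consumption changes by c·ΔTR = 0.88 × (+$142 billion) = +$124.96 billion.
Expenditure multiplier = 1/(1 − c(1−t)) = 1/(1 − 0.88×0.9) = 1/0.208 ≈ 4.808.
The transfer multiplier is c × k ≈ 4.231, so ΔY = k × (c·ΔTR) = (+$124.96 billion) / 0.208 ≈ +$601 billion.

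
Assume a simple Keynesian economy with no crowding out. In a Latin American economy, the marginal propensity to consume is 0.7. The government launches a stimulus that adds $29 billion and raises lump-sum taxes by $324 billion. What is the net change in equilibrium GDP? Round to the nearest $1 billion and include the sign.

−$659 billion

Expenditure multiplier = 1/(1 − MPC) = 1/(1 − 0.7) = 1/0.3 ≈ 3.333.
ΔG contributes k·ΔG = (+$29 billion) / 0.3 ≈ +$96.7 billion.
ΔT of +$324 billion changes first-round spending by −c·ΔT = −$226.8 billion, contributing k·(−c·ΔT) = (−$226.8 billion) / 0.3 = −$756 billion.
Net ΔY = k(ΔG − c·ΔT) = (−$197.8 billion) / 0.3 ≈ −$659 billion.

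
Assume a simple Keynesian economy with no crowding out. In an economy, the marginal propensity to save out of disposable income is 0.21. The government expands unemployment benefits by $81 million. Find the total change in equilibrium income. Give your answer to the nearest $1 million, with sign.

MPC = 1 − MPS = 1 − 0.21 = 0.79.
The transfer change shifts disposable income by +$81 million, so first-round consumption changes by c·ΔTR = 0.79 × (+$81 million) = +$63.99 million.
Expenditure multiplier = 1/(1 − MPC) = 1/(1 − 0.79) = 1/0.21 ≈ 4.762.
The transfer multiplier is c × k ≈ 3.762, so ΔY = k × (c·ΔTR) = (+$63.99 million) / 0.21 ≈ +$305 million.

+$305 million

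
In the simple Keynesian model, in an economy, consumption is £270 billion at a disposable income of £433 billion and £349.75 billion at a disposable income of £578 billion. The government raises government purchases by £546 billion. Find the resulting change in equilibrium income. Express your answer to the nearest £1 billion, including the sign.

MPC = ΔC/ΔYd = (349.75 − 270)/(578 − 433) = 79.75/145 = 0.55.
Expenditure multiplier = 1/(1 − MPC) = 1/(1 − 0.55) = 1/0.45 ≈ 2.222.
ΔY = k × ΔG = (+£546 billion) / 0.45 ≈ +£1,213 billion.

+£1,213 billion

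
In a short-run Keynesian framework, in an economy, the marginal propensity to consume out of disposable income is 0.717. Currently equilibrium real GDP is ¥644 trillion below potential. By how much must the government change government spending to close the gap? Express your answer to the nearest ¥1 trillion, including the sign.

+¥182 trillion

Spending multiplier = 1/(1 − MPC) = 1/(1 − 0.717) = 1/0.283 ≈ 3.534.
Need ΔY = +¥644 trillion, so ΔG = ΔY/k = (+¥644 trillion) × 0.283 ≈ +¥182 trillion.
The government should increase government spending by ¥182 trillion.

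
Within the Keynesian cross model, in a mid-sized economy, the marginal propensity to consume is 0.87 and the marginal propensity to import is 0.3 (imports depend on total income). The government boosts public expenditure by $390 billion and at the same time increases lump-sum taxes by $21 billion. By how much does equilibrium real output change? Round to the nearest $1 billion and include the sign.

Expenditure multiplier = 1/(1 − c + m) = 1/(1 − 0.87 + 0.3) = 1/0.43 ≈ 2.326.
ΔG contributes k·ΔG = (+$390 billion) / 0.43 ≈ +$907 billion.
ΔT of +$21 billion changes first-round spending by −c·ΔT = −$18.27 billion, contributing k·(−c·ΔT) = (−$18.27 billion) / 0.43 ≈ −$42.5 billion.
Net ΔY = k(ΔG − c·ΔT) = (+$371.73 billion) / 0.43 ≈ +$864 billion.

+$864 billion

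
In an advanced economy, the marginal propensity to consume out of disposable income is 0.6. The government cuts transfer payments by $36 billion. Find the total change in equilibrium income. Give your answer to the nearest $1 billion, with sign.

The transfer change shifts disposable income by −$36 billion, so first-round consumption changes by c·ΔTR = 0.6 × (−$36 billion) = −$21.6 billion.
Expenditure multiplier = 1/(1 − MPC) = 1/(1 − 0.6) = 1/0.4 = 2.5.
The transfer multiplier is c × k = 1.5, so ΔY = k × (c·ΔTR) = (−$21.6 billion) / 0.4 = −$54 billion.

−$54 billion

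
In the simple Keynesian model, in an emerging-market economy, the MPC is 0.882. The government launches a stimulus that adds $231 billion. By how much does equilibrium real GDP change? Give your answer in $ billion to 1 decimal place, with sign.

+$1,957.6 billion

Spending multiplier = 1/(1 − MPC) = 1/(1 − 0.882) = 1/0.118 ≈ 8.475.
ΔY = k × ΔG = (+$231 billion) / 0.118 ≈ +$1,957.6 billion.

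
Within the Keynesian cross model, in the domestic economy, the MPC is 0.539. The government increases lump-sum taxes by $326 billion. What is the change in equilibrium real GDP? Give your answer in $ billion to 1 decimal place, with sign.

−$381.2 billion

A lump-sum tax change of +$326 billion shifts disposable income by −$326 billion; first-round consumption changes by −c × ΔT = −0.539 × (+$326 billion) = −$175.714 billion.
Expenditure multiplier = 1/(1 − MPC) = 1/(1 − 0.539) = 1/0.461 ≈ 2.169.
The tax multiplier is −c × k ≈ −1.169, so ΔY = k × (−c·ΔT) = (−$175.714 billion) / 0.461 ≈ −$381.2 billion.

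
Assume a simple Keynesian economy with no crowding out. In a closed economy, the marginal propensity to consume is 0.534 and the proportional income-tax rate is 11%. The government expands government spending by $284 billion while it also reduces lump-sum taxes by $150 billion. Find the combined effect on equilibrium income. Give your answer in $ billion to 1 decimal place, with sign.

Expenditure multiplier = 1/(1 − c(1−t)) = 1/(1 − 0.534×0.89) = 1/0.52474 ≈ 1.906.
ΔG contributes k·ΔG = (+$284 billion) / 0.52474 ≈ +$541.2 billion.
ΔT of −$150 billion changes first-round spending by −c·ΔT = +$80.1 billion, contributing k·(−c·ΔT) = (+$80.1 billion) / 0.52474 ≈ +$152.6 billion.
Net ΔY = k(ΔG − c·ΔT) = (+$364.1 billion) / 0.52474 ≈ +$693.9 billion.

+$693.9 billion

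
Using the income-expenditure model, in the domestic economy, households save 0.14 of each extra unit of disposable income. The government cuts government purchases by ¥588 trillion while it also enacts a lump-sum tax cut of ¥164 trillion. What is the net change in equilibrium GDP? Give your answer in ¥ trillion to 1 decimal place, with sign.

−¥3,192.6 trillion

MPC = 1 − MPS = 1 − 0.14 = 0.86.
Expenditure multiplier = 1/(1 − MPC) = 1/(1 − 0.86) = 1/0.14 ≈ 7.143.
ΔG contributes k·ΔG = (−¥588 trillion) / 0.14 = −¥4,200 trillion.
ΔT of −¥164 trillion changes first-round spending by −c·ΔT = +¥141.04 trillion, contributing k·(−c·ΔT) = (+¥141.04 trillion) / 0.14 ≈ +¥1,007.4 trillion.
Net ΔY = k(ΔG − c·ΔT) = (−¥446.96 trillion) / 0.14 ≈ −¥3,192.6 trillion.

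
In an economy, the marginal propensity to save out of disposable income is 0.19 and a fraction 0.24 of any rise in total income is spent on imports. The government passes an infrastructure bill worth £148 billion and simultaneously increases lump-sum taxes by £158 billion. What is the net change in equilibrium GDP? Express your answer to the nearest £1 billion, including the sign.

+£47 billion

MPC = 1 − MPS = 1 − 0.19 = 0.81.
Expenditure multiplier = 1/(1 − c + m) = 1/(1 − 0.81 + 0.24) = 1/0.43 ≈ 2.326.
ΔG contributes k·ΔG = (+£148 billion) / 0.43 ≈ +£344.2 billion.
ΔT of +£158 billion changes first-round spending by −c·ΔT = −£127.98 billion, contributing k·(−c·ΔT) = (−£127.98 billion) / 0.43 ≈ −£297.6 billion.
Net ΔY = k(ΔG − c·ΔT) = (+£20.02 billion) / 0.43 ≈ +£47 billion.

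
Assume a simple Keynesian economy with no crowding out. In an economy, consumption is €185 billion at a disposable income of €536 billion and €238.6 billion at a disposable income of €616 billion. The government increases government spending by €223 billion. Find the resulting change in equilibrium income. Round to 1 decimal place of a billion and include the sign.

+€675.8 billion

MPC = ΔC/ΔYd = (238.6 − 185)/(616 − 536) = 53.6/80 = 0.67.
Expenditure multiplier = 1/(1 − MPC) = 1/(1 − 0.67) = 1/0.33 ≈ 3.03.
ΔY = k × ΔG = (+€223 billion) / 0.33 ≈ +€675.8 billion.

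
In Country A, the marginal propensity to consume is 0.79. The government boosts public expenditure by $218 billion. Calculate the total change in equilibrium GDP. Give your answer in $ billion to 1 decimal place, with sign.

Expenditure multiplier = 1/(1 − MPC) = 1/(1 − 0.79) = 1/0.21 ≈ 4.762.
ΔY = k × ΔG = (+$218 billion) / 0.21 ≈ +$1,038.1 billion.

+$1,038.1 billion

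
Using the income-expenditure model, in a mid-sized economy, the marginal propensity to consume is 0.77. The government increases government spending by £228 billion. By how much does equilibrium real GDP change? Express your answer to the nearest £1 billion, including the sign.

+£991 billion

Government-spending multiplier = 1/(1 − MPC) = 1/(1 − 0.77) = 1/0.23 ≈ 4.348.
ΔY = k × ΔG = (+£228 billion) / 0.23 ≈ +£991 billion.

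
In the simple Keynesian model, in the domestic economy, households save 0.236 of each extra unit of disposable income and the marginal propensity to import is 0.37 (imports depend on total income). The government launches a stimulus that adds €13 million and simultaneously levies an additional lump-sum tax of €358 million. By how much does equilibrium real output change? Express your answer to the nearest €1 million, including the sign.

−€430 million

MPC = 1 − MPS = 1 − 0.236 = 0.764.
Expenditure multiplier = 1/(1 − c + m) = 1/(1 − 0.764 + 0.37) = 1/0.606 ≈ 1.65.
ΔG contributes k·ΔG = (+€13 million) / 0.606 ≈ +€21.5 million.
ΔT of +€358 million changes first-round spending by −c·ΔT = −€273.512 million, contributing k·(−c·ΔT) = (−€273.512 million) / 0.606 ≈ −€451.3 million.
Net ΔY = k(ΔG − c·ΔT) = (−€260.512 million) / 0.606 ≈ −€430 million.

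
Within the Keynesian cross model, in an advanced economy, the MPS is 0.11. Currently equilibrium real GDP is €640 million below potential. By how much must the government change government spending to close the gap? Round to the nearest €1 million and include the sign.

MPC = 1 − MPS = 1 − 0.11 = 0.89.
Spending multiplier = 1/(1 − MPC) = 1/(1 − 0.89) = 1/0.11 ≈ 9.091.
Need ΔY = +€640 million, so ΔG = ΔY/k = (+€640 million) × 0.11 ≈ +€70 million.
The government should increase government spending by €70 million.

+€70 million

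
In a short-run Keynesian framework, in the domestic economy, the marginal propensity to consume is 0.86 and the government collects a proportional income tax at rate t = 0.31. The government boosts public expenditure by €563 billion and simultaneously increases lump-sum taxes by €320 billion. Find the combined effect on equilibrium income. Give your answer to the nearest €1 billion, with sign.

+€708 billion

Expenditure multiplier = 1/(1 − c(1−t)) = 1/(1 − 0.86×0.69) = 1/0.4066 ≈ 2.459.
ΔG contributes k·ΔG = (+€563 billion) / 0.4066 ≈ +€1,384.7 billion.
ΔT of +€320 billion changes first-round spending by −c·ΔT = −€275.2 billion, contributing k·(−c·ΔT) = (−€275.2 billion) / 0.4066 ≈ −€676.8 billion.
Net ΔY = k(ΔG − c·ΔT) = (+€287.8 billion) / 0.4066 ≈ +€708 billion.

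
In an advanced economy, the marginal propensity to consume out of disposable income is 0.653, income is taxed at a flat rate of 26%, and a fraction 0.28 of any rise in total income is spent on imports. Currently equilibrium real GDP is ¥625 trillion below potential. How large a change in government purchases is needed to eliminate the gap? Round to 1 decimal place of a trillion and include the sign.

+¥498.0 trillion

Spending multiplier = 1/(1 − c(1−t) + m) = 1/(1 − 0.653×0.74 + 0.28) = 1/0.79678 ≈ 1.255.
Need ΔY = +¥625 trillion, so ΔG = ΔY/k = (+¥625 trillion) × 0.79678 ≈ +¥498 trillion.
The government should increase government purchases by ¥498 trillion.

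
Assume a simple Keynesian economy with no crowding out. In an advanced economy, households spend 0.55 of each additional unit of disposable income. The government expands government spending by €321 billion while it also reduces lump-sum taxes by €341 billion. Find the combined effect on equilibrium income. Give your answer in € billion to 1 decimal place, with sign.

Expenditure multiplier = 1/(1 − MPC) = 1/(1 − 0.55) = 1/0.45 ≈ 2.222.
ΔG contributes k·ΔG = (+€321 billion) / 0.45 ≈ +€713.3 billion.
ΔT of −€341 billion changes first-round spending by −c·ΔT = +€187.55 billion, contributing k·(−c·ΔT) = (+€187.55 billion) / 0.45 ≈ +€416.8 billion.
Net ΔY = k(ΔG − c·ΔT) = (+€508.55 billion) / 0.45 ≈ +€1,130.1 billion.

+€1,130.1 billion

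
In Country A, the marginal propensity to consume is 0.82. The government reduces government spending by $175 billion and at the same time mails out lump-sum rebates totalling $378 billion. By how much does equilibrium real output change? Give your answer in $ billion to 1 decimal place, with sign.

+$749.8 billion

Expenditure multiplier = 1/(1 − MPC) = 1/(1 − 0.82) = 1/0.18 ≈ 5.556.
ΔG contributes k·ΔG = (−$175 billion) / 0.18 ≈ −$972.2 billion.
ΔT of −$378 billion changes first-round spending by −c·ΔT = +$309.96 billion, contributing k·(−c·ΔT) = (+$309.96 billion) / 0.18 = +$1,722 billion.
Net ΔY = k(ΔG − c·ΔT) = (+$134.96 billion) / 0.18 ≈ +$749.8 billion.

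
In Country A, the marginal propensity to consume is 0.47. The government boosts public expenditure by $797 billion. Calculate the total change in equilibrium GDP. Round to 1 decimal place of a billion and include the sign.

+$1,503.8 billion

Expenditure multiplier = 1/(1 − MPC) = 1/(1 − 0.47) = 1/0.53 ≈ 1.887.
ΔY = k × ΔG = (+$797 billion) / 0.53 ≈ +$1,503.8 billion.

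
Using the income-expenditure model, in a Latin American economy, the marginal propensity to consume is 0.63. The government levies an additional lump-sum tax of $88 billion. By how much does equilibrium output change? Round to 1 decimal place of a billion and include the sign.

−$149.8 billion

A lump-sum tax change of +$88 billion shifts disposable income by −$88 billion; first-round consumption changes by −c × ΔT = −0.63 × (+$88 billion) = −$55.44 billion.
Expenditure multiplier = 1/(1 − MPC) = 1/(1 − 0.63) = 1/0.37 ≈ 2.703.
The tax multiplier is −c × k ≈ −1.703, so ΔY = k × (−c·ΔT) = (−$55.44 billion) / 0.37 ≈ −$149.8 billion.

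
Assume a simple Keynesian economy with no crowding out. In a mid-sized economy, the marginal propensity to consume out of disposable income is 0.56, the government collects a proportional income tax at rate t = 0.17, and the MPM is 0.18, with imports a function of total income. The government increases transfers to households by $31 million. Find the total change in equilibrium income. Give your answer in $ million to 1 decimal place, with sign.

The transfer change shifts disposable income by +$31 million, so first-round consumption changes by c·ΔTR = 0.56 × (+$31 million) = +$17.36 million.
Expenditure multiplier = 1/(1 − c(1−t) + m) = 1/(1 − 0.56×0.83 + 0.18) = 1/0.7152 ≈ 1.398.
The transfer multiplier is c × k ≈ 0.783, so ΔY = k × (c·ΔTR) = (+$17.36 million) / 0.7152 ≈ +$24.3 million.

+$24.3 million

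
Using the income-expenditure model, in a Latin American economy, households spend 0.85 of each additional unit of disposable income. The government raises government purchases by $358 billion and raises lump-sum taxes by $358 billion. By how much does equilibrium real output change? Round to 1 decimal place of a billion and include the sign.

+$358.0 billion

Expenditure multiplier = 1/(1 − MPC) = 1/(1 − 0.85) = 1/0.15 ≈ 6.667.
ΔG contributes k·ΔG = (+$358 billion) / 0.15 ≈ +$2,386.7 billion.
ΔT of +$358 billion changes first-round spending by −c·ΔT = −$304.3 billion, contributing k·(−c·ΔT) = (−$304.3 billion) / 0.15 ≈ −$2,028.7 billion.
With ΔG = ΔT and no other leakages, the balanced-budget multiplier is 1, so ΔY = ΔG = +$358 billion.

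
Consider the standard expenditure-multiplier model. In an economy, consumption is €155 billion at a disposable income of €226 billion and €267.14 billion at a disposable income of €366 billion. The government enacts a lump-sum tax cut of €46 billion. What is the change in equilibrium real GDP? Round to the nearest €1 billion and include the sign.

+€185 billion

MPC = ΔC/ΔYd = (267.14 − 155)/(366 − 226) = 112.14/140 = 0.801.
A lump-sum tax change of −€46 billion shifts disposable income by +€46 billion; first-round consumption changes by −c × ΔT = −0.801 × (−€46 billion) = +€36.846 billion.
Expenditure multiplier = 1/(1 − MPC) = 1/(1 − 0.801) = 1/0.199 ≈ 5.025.
The tax multiplier is −c × k ≈ −4.025, so ΔY = k × (−c·ΔT) = (+€36.846 billion) / 0.199 ≈ +€185 billion.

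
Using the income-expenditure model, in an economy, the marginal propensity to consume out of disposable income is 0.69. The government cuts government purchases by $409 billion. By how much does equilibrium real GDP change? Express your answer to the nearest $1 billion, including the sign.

Spending multiplier = 1/(1 − MPC) = 1/(1 − 0.69) = 1/0.31 ≈ 3.226.
ΔY = k × ΔG = (−$409 billion) / 0.31 ≈ −$1,319 billion.

−$1,319 billion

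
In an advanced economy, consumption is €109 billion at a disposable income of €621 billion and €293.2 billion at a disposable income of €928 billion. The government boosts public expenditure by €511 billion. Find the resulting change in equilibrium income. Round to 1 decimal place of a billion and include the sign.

MPC = ΔC/ΔYd = (293.2 − 109)/(928 − 621) = 184.2/307 = 0.6.
Expenditure multiplier = 1/(1 − MPC) = 1/(1 − 0.6) = 1/0.4 = 2.5.
ΔY = k × ΔG = (+€511 billion) / 0.4 = +€1,277.5 billion.

+€1,277.5 billion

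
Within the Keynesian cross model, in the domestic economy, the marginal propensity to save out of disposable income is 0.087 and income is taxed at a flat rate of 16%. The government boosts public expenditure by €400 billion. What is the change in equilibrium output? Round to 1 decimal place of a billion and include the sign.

+€1,716.1 billion

MPC = 1 − MPS = 1 − 0.087 = 0.913.
Expenditure multiplier = 1/(1 − c(1−t)) = 1/(1 − 0.913×0.84) = 1/0.23308 ≈ 4.29.
ΔY = k × ΔG = (+€400 billion) / 0.23308 ≈ +€1,716.1 billion.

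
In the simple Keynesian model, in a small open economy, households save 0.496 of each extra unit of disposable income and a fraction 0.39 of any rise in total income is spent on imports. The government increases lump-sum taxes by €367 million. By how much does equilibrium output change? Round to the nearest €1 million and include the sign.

−€209 million

MPC = 1 − MPS = 1 − 0.496 = 0.504.
A lump-sum tax change of +€367 million shifts disposable income by −€367 million; first-round consumption changes by −c × ΔT = −0.504 × (+€367 million) = −€184.968 million.
Expenditure multiplier = 1/(1 − c + m) = 1/(1 − 0.504 + 0.39) = 1/0.886 ≈ 1.129.
The tax multiplier is −c × k ≈ −0.569, so ΔY = k × (−c·ΔT) = (−€184.968 million) / 0.886 ≈ −€209 million.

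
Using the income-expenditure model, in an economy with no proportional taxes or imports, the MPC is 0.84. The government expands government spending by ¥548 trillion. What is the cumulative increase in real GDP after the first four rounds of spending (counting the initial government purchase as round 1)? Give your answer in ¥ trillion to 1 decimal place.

¥1,719.8 trillion

Round 1 adds ΔG = ¥548 trillion; each later round is MPC = 0.84 times the previous.
After 4 rounds: 548 + 460.32 + 386.6688 + 324.801792 = ΔG·(1 − c^4)/(1 − c) = 548 × (1 − 0.49787136)/0.16 ≈ ¥1,719.8 trillion.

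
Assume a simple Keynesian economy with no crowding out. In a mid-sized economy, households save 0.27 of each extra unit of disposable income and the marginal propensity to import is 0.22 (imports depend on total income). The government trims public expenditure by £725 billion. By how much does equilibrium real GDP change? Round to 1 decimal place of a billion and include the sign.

MPC = 1 − MPS = 1 − 0.27 = 0.73.
Government-spending multiplier = 1/(1 − c + m) = 1/(1 − 0.73 + 0.22) = 1/0.49 ≈ 2.041.
ΔY = k × ΔG = (−£725 billion) / 0.49 ≈ −£1,479.6 billion.

−£1,479.6 billion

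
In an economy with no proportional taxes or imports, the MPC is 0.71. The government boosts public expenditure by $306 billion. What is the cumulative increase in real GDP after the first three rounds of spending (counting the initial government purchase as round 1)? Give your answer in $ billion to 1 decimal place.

$677.5 billion

Round 1 adds ΔG = $306 billion; each later round is MPC = 0.71 times the previous.
After 3 rounds: 306 + 217.26 + 154.2546 = ΔG·(1 − c^3)/(1 − c) = 306 × (1 − 0.357911)/0.29 ≈ $677.5 billion.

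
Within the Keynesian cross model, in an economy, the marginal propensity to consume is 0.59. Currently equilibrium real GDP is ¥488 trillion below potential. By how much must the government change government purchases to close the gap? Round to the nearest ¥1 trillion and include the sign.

Spending multiplier = 1/(1 − MPC) = 1/(1 − 0.59) = 1/0.41 ≈ 2.439.
Need ΔY = +¥488 trillion, so ΔG = ΔY/k = (+¥488 trillion) × 0.41 ≈ +¥200 trillion.
The government should increase government purchases by ¥200 trillion.

+¥200 trillion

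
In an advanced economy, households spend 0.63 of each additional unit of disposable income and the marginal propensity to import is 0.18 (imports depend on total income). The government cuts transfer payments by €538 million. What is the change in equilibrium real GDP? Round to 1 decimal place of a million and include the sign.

The transfer change shifts disposable income by −€538 million, so first-round consumption changes by c·ΔTR = 0.63 × (−€538 million) = −€338.94 million.
Expenditure multiplier = 1/(1 − c + m) = 1/(1 − 0.63 + 0.18) = 1/0.55 ≈ 1.818.
The transfer multiplier is c × k ≈ 1.145, so ΔY = k × (c·ΔTR) = (−€338.94 million) / 0.55 ≈ −€616.3 million.

−€616.3 million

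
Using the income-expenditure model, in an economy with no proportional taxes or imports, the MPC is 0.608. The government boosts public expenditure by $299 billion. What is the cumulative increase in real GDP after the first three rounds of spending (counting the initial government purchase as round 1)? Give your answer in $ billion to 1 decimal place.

$591.3 billion

Round 1 adds ΔG = $299 billion; each later round is MPC = 0.608 times the previous.
After 3 rounds: 299 + 181.792 + 110.529536 = ΔG·(1 − c^3)/(1 − c) = 299 × (1 − 0.224755712)/0.392 ≈ $591.3 billion.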